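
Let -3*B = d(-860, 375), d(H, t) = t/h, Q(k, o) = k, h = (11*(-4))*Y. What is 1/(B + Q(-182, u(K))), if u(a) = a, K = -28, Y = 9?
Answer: -396/71947 ≈ -0.0055040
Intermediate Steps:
h = -396 (h = (11*(-4))*9 = -44*9 = -396)
d(H, t) = -t/396 (d(H, t) = t/(-396) = t*(-1/396) = -t/396)
B = 125/396 (B = -(-1)*375/1188 = -1/3*(-125/132) = 125/396 ≈ 0.31566)
1/(B + Q(-182, u(K))) = 1/(125/396 - 182) = 1/(-71947/396) = -396/71947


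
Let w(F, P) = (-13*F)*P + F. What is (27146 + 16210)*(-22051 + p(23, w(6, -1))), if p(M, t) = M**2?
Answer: -933107832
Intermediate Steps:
w(F, P) = F - 13*F*P (w(F, P) = -13*F*P + F = F - 13*F*P)
(27146 + 16210)*(-22051 + p(23, w(6, -1))) = (27146 + 16210)*(-22051 + 23**2) = 43356*(-22051 + 529) = 43356*(-21522) = -933107832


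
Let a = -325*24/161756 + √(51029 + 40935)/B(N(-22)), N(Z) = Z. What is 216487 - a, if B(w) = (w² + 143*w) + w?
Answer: 8754519743/40439 + √22991/1342 ≈ 2.1649e+5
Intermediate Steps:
B(w) = w² + 144*w
a = -1950/40439 - √22991/1342 (a = -325*24/161756 + √(51029 + 40935)/((-22*(144 - 22))) = -7800*1/161756 + √91964/((-22*122)) = -1950/40439 + (2*√22991)/(-2684) = -1950/40439 + (2*√22991)*(-1/2684) = -1950/40439 - √22991/1342 ≈ -0.16121)
216487 - a = 216487 - (-1950/40439 - √22991/1342) = 216487 + (1950/40439 + √22991/1342) = 8754519743/40439 + √22991/1342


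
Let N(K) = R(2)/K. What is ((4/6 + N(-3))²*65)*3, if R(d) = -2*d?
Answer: 780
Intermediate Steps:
N(K) = -4/K (N(K) = (-2*2)/K = -4/K)
((4/6 + N(-3))²*65)*3 = ((4/6 - 4/(-3))²*65)*3 = ((4*(⅙) - 4*(-⅓))²*65)*3 = ((⅔ + 4/3)²*65)*3 = (2²*65)*3 = (4*65)*3 = 260*3 = 780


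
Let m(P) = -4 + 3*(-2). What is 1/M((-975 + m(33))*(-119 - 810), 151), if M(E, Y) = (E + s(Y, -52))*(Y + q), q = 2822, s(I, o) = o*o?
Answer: 1/2728527237 ≈ 3.6650e-10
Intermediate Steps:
s(I, o) = o**2
m(P) = -10 (m(P) = -4 - 6 = -10)
M(E, Y) = (2704 + E)*(2822 + Y) (M(E, Y) = (E + (-52)**2)*(Y + 2822) = (E + 2704)*(2822 + Y) = (2704 + E)*(2822 + Y))
1/M((-975 + m(33))*(-119 - 810), 151) = 1/(7630688 + 2704*151 + 2822*((-975 - 10)*(-119 - 810)) + ((-975 - 10)*(-119 - 810))*151) = 1/(7630688 + 408304 + 2822*(-985*(-929)) - 985*(-929)*151) = 1/(7630688 + 408304 + 2822*915065 + 915065*151) = 1/(7630688 + 408304 + 2582313430 + 138174815) = 1/2728527237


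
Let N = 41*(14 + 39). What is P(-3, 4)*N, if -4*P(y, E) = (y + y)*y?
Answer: -19557/2 ≈ -9778.5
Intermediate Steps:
N = 2173 (N = 41*53 = 2173)
P(y, E) = -y²/2 (P(y, E) = -(y + y)*y/4 = -2*y*y/4 = -y²/2)
P(-3, 4)*N = -½*(-3)²*2173 = -½*9*2173 = -9/2*2173 = -19557/2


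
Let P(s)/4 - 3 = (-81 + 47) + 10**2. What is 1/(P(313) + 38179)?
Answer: 1/38455 ≈ 2.6004e-5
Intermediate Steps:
P(s) = 276 (P(s) = 12 + 4*((-81 + 47) + 10**2) = 12 + 4*(-34 + 100) = 12 + 4*66 = 12 + 264 = 276)
1/(P(313) + 38179) = 1/(276 + 38179) = 1/38455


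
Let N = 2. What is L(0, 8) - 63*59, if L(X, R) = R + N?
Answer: -3707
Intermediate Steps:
L(X, R) = 2 + R (L(X, R) = R + 2 = 2 + R)
L(0, 8) - 63*59 = (2 + 8) - 63*59 = 10 - 3717 = -3707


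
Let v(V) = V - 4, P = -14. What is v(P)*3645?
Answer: -65610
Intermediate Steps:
v(V) = -4 + V
v(P)*3645 = (-4 - 14)*3645 = -18*3645 = -65610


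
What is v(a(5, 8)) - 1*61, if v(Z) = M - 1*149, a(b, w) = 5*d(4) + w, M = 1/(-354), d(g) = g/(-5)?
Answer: -74341/354 ≈ -210.00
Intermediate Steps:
d(g) = -g/5 (d(g) = g*(-⅕) = -g/5)
M = -1/354 ≈ -0.0028249
a(b, w) = -4 + w (a(b, w) = 5*(-⅕*4) + w = 5*(-⅘) + w = -4 + w)
v(Z) = -52747/354 (v(Z) = -1/354 - 1*149 = -1/354 - 149 = -52747/354)
v(a(5, 8)) - 1*61 = -52747/354 - 1*61 = -52747/354 - 61 = -74341/354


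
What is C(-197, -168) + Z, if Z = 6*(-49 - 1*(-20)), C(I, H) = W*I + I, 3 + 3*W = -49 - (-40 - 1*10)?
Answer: -719/3 ≈ -239.67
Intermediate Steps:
W = -2/3 (W = -1 + (-49 - (-40 - 1*10))/3 = -1 + (-49 - (-40 - 10))/3 = -1 + (-49 - 1*(-50))/3 = -1 + (-49 + 50)/3 = -1 + (1/3)*1 = -1 + 1/3 = -2/3 ≈ -0.66667)
C(I, H) = I/3 (C(I, H) = -2*I/3 + I = I/3)
Z = -174 (Z = 6*(-49 + 20) = 6*(-29) = -174)
C(-197, -168) + Z = (1/3)*(-197) - 174 = -197/3 - 174 = -719/3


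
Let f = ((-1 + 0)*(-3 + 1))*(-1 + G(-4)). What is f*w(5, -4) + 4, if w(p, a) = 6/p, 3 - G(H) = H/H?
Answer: 32/5 ≈ 6.4000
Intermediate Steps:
G(H) = 2 (G(H) = 3 - H/H = 3 - 1*1 = 3 - 1 = 2)
f = 2 (f = ((-1 + 0)*(-3 + 1))*(-1 + 2) = -1*(-2)*1 = 2*1 = 2)
f*w(5, -4) + 4 = 2*(6/5) + 4 = 12/5 + 4 = 32/5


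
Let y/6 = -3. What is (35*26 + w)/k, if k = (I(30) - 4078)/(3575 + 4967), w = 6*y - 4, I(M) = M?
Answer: -1704129/1012 ≈ -1683.9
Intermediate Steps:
y = -18 (y = 6*(-3) = -18)
w = -112 (w = 6*(-18) - 4 = -108 - 4 = -112)
k = -2024/4271 (k = (30 - 4078)/(3575 + 4967) = -4048/8542 = -4048*1/8542 = -2024/4271 ≈ -0.47389)
(35*26 + w)/k = (35*26 - 112)/(-2024/4271) = (910 - 112)*(-4271/2024) = 798*(-4271/2024) = -1704129/1012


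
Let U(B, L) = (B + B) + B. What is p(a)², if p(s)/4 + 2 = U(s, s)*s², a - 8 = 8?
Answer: 2415132736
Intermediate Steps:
a = 16 (a = 8 + 8 = 16)
U(B, L) = 3*B (U(B, L) = 2*B + B = 3*B)
p(s) = -8 + 12*s³ (p(s) = -8 + 4*((3*s)*s²) = -8 + 4*(3*s³) = -8 + 12*s³)
p(a)² = (-8 + 12*16³)² = (-8 + 12*4096)² = (-8 + 49152)² = 49144² = 2415132736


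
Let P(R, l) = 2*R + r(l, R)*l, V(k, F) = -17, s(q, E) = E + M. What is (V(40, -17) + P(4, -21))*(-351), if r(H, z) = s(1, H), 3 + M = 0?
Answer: -173745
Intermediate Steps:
M = -3 (M = -3 + 0 = -3)
s(q, E) = -3 + E (s(q, E) = E - 3 = -3 + E)
r(H, z) = -3 + H
P(R, l) = 2*R + l*(-3 + l) (P(R, l) = 2*R + (-3 + l)*l = 2*R + l*(-3 + l))
(V(40, -17) + P(4, -21))*(-351) = (-17 + (2*4 - 21*(-3 - 21)))*(-351) = (-17 + (8 - 21*(-24)))*(-351) = (-17 + (8 + 504))*(-351) = (-17 + 512)*(-351) = 495*(-351) = -173745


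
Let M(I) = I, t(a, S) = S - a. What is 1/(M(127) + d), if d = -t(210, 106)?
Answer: 1/231 ≈ 0.0043290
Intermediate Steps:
d = 104 (d = -(106 - 1*210) = -(106 - 210) = -1*(-104) = 104)
1/(M(127) + d) = 1/(127 + 104) = 1/231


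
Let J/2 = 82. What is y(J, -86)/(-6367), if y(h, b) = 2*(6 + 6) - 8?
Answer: -16/6367 ≈ -0.0025130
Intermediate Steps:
J = 164 (J = 2*82 = 164)
y(h, b) = 16 (y(h, b) = 2*12 - 8 = 24 - 8 = 16)
y(J, -86)/(-6367) = 16/(-6367) = 16*(-1/6367) = -16/6367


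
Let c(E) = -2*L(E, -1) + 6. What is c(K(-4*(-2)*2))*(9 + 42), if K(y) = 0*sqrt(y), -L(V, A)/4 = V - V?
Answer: 306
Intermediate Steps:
L(V, A) = 0 (L(V, A) = -4*(V - V) = -4*0 = 0)
K(y) = 0
c(E) = 6 (c(E) = -2*0 + 6 = 0 + 6 = 6)
c(K(-4*(-2)*2))*(9 + 42) = 6*(9 + 42) = 6*51 = 306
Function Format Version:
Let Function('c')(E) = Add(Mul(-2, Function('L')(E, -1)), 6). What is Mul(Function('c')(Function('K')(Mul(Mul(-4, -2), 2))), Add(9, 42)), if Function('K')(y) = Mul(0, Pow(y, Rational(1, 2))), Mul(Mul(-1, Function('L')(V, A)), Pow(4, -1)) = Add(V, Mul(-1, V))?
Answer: 306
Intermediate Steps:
Function('L')(V, A) = 0 (Function('L')(V, A) = Mul(-4, Add(V, Mul(-1, V))) = Mul(-4, 0) = 0)
Function('K')(y) = 0
Function('c')(E) = 6 (Function('c')(E) = Add(Mul(-2, 0), 6) = Add(0, 6) = 6)
Mul(Function('c')(Function('K')(Mul(Mul(-4, -2), 2))), Add(9, 42)) = Mul(6, Add(9, 42)) = Mul(6, 51) = 306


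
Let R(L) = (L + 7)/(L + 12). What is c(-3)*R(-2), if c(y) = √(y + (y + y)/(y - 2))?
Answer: 3*I*√5/10 ≈ 0.67082*I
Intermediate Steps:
R(L) = (7 + L)/(12 + L)
c(y) = √(y + 2*y/(-2 + y)) (c(y) = √(y + (2*y)/(-2 + y)) = √(y + 2*y/(-2 + y)))
c(-3)*R(-2) = √((-3)²/(-2 - 3))*((7 - 2)/(12 - 2)) = √(9/(-5))*(5/10) = √(9*(-⅕))*((⅒)*5) = √(-9/5)*(½) = (3*I*√5/5)*(½) = 3*I*√5/10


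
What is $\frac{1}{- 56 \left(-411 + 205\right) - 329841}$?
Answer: $- \frac{1}{318305} \approx -3.1416 \cdot 10^{-6}$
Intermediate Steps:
$\frac{1}{- 56 \left(-411 + 205\right) - 329841} = \frac{1}{\left(-56\right) \left(-206\right) - 329841} = \frac{1}{11536 - 329841} = \frac{1}{-318305} = - \frac{1}{318305}$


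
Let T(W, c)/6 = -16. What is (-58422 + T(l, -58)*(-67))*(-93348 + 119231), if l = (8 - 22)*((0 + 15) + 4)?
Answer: -1345657170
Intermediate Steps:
l = -266 (l = -14*(15 + 4) = -14*19 = -266)
T(W, c) = -96 (T(W, c) = 6*(-16) = -96)
(-58422 + T(l, -58)*(-67))*(-93348 + 119231) = (-58422 - 96*(-67))*(-93348 + 119231) = (-58422 + 6432)*25883 = -51990*25883 = -1345657170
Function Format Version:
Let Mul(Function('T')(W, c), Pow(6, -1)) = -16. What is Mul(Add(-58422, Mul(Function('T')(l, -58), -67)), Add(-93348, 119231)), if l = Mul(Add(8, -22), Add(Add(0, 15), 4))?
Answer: -1345657170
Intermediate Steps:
l = -266 (l = Mul(-14, Add(15, 4)) = Mul(-14, 19) = -266)
Function('T')(W, c) = -96 (Function('T')(W, c) = Mul(6, -16) = -96)
Mul(Add(-58422, Mul(Function('T')(l, -58), -67)), Add(-93348, 119231)) = Mul(Add(-58422, Mul(-96, -67)), Add(-93348, 119231)) = Mul(Add(-58422, 6432), 25883) = Mul(-51990, 25883) = -1345657170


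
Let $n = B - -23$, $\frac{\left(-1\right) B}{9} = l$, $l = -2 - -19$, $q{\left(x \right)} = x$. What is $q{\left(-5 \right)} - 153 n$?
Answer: $19885$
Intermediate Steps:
$l = 17$ ($l = -2 + 19 = 17$)
$B = -153$ ($B = \left(-9\right) 17 = -153$)
$n = -130$ ($n = -153 - -23 = -153 + 23 = -130$)
$q{\left(-5 \right)} - 153 n = -5 - -19890 = -5 + 19890 = 19885$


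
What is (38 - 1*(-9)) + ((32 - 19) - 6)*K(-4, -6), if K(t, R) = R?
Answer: 5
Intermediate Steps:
(38 - 1*(-9)) + ((32 - 19) - 6)*K(-4, -6) = (38 - 1*(-9)) + ((32 - 19) - 6)*(-6) = (38 + 9) + (13 - 6)*(-6) = 47 + 7*(-6) = 47 - 42 = 5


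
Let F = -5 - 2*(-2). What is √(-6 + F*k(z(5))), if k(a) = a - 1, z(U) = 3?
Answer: 2*I*√2 ≈ 2.8284*I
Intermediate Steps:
k(a) = -1 + a
F = -1 (F = -5 + 4 = -1)
√(-6 + F*k(z(5))) = √(-6 - (-1 + 3)) = √(-6 - 1*2) = √(-6 - 2) = √(-8) = 2*I*√2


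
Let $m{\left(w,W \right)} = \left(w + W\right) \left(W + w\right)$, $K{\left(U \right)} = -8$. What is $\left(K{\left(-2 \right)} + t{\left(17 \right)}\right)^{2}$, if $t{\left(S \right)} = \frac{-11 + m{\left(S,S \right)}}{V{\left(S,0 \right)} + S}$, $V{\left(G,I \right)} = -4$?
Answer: $\frac{1083681}{169} \approx 6412.3$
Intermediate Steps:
$m{\left(w,W \right)} = \left(W + w\right)^{2}$ ($m{\left(w,W \right)} = \left(W + w\right) \left(W + w\right) = \left(W + w\right)^{2}$)
$t{\left(S \right)} = \frac{-11 + 4 S^{2}}{-4 + S}$ ($t{\left(S \right)} = \frac{-11 + \left(S + S\right)^{2}}{-4 + S} = \frac{-11 + \left(2 S\right)^{2}}{-4 + S} = \frac{-11 + 4 S^{2}}{-4 + S}$)
$\left(K{\left(-2 \right)} + t{\left(17 \right)}\right)^{2} = \left(-8 + \frac{-11 + 4 \cdot 17^{2}}{-4 + 17}\right)^{2} = \left(-8 + \frac{-11 + 4 \cdot 289}{13}\right)^{2} = \left(-8 + \frac{-11 + 1156}{13}\right)^{2} = \left(-8 + \frac{1}{13} \cdot 1145\right)^{2} = \left(-8 + \frac{1145}{13}\right)^{2} = \left(\frac{1041}{13}\right)^{2} = \frac{1083681}{169}$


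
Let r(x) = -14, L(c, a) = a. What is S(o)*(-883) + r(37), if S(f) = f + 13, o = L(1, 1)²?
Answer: -12376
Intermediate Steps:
o = 1 (o = 1² = 1)
S(f) = 13 + f
S(o)*(-883) + r(37) = (13 + 1)*(-883) - 14 = 14*(-883) - 14 = -12362 - 14 = -12376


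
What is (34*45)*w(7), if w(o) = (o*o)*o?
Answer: 524790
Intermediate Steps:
w(o) = o³ (w(o) = o²*o = o³)
(34*45)*w(7) = (34*45)*7³ = 1530*343 = 524790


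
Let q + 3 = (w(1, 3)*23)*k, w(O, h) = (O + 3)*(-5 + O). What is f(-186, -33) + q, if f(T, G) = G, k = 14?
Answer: -5188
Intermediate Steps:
w(O, h) = (-5 + O)*(3 + O) (w(O, h) = (3 + O)*(-5 + O) = (-5 + O)*(3 + O))
q = -5155 (q = -3 + ((-15 + 1² - 2*1)*23)*14 = -3 + ((-15 + 1 - 2)*23)*14 = -3 - 16*23*14 = -3 - 368*14 = -3 - 5152 = -5155)
f(-186, -33) + q = -33 - 5155 = -5188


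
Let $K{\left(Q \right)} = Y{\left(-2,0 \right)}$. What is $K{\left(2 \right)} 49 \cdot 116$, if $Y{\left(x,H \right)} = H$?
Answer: $0$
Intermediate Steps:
$K{\left(Q \right)} = 0$
$K{\left(2 \right)} 49 \cdot 116 = 0 \cdot 49 \cdot 116 = 0 \cdot 116 = 0$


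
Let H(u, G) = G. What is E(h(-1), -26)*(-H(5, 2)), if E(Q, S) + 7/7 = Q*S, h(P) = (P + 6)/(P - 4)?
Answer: -50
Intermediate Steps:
h(P) = (6 + P)/(-4 + P)
E(Q, S) = -1 + Q*S
E(h(-1), -26)*(-H(5, 2)) = (-1 + ((6 - 1)/(-4 - 1))*(-26))*(-1*2) = (-1 + (5/(-5))*(-26))*(-2) = (-1 - 1/5*5*(-26))*(-2) = (-1 - 1*(-26))*(-2) = (-1 + 26)*(-2) = 25*(-2) = -50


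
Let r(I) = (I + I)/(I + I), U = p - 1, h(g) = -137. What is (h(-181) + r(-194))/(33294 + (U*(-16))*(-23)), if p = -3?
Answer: -68/15911 ≈ -0.0042738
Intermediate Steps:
U = -4 (U = -3 - 1 = -4)
r(I) = 1 (r(I) = (2*I)/((2*I)) = (2*I)*(1/(2*I)) = 1)
(h(-181) + r(-194))/(33294 + (U*(-16))*(-23)) = (-137 + 1)/(33294 - 4*(-16)*(-23)) = -136/(33294 + 64*(-23)) = -136/(33294 - 1472) = -136/31822 = -136*1/31822 = -68/15911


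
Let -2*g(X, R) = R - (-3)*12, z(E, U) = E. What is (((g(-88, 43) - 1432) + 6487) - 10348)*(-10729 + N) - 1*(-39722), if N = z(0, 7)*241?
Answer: 114504229/2 ≈ 5.7252e+7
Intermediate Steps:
g(X, R) = -18 - R/2 (g(X, R) = -(R - (-3)*12)/2 = -(R - 1*(-36))/2 = -(R + 36)/2 = -(36 + R)/2 = -18 - R/2)
N = 0 (N = 0*241 = 0)
(((g(-88, 43) - 1432) + 6487) - 10348)*(-10729 + N) - 1*(-39722) = ((((-18 - ½*43) - 1432) + 6487) - 10348)*(-10729 + 0) - 1*(-39722) = ((((-18 - 43/2) - 1432) + 6487) - 10348)*(-10729) + 39722 = (((-79/2 - 1432) + 6487) - 10348)*(-10729) + 39722 = ((-2943/2 + 6487) - 10348)*(-10729) + 39722 = (10031/2 - 10348)*(-10729) + 39722 = -10665/2*(-10729) + 39722 = 114424785/2 + 39722 = 114504229/2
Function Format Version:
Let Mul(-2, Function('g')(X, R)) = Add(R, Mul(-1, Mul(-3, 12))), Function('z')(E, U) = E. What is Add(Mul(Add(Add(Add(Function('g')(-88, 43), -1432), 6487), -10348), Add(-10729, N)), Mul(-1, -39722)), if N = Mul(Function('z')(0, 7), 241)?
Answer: Rational(114504229, 2) ≈ 5.7252e+7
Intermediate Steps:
Function('g')(X, R) = Add(-18, Mul(Rational(-1, 2), R)) (Function('g')(X, R) = Mul(Rational(-1, 2), Add(R, Mul(-1, Mul(-3, 12)))) = Mul(Rational(-1, 2), Add(R, Mul(-1, -36))) = Mul(Rational(-1, 2), Add(R, 36)) = Mul(Rational(-1, 2), Add(36, R)) = Add(-18, Mul(Rational(-1, 2), R)))
N = 0 (N = Mul(0, 241) = 0)
Add(Mul(Add(Add(Add(Function('g')(-88, 43), -1432), 6487), -10348), Add(-10729, N)), Mul(-1, -39722)) = Add(Mul(Add(Add(Add(Add(-18, Mul(Rational(-1, 2), 43)), -1432), 6487), -10348), Add(-10729, 0)), Mul(-1, -39722)) = Add(Mul(Add(Add(Add(Add(-18, Rational(-43, 2)), -1432), 6487), -10348), -10729), 39722) = Add(Mul(Add(Add(Add(Rational(-79, 2), -1432), 6487), -10348), -10729), 39722) = Add(Mul(Add(Add(Rational(-2943, 2), 6487), -10348), -10729), 39722) = Add(Mul(Add(Rational(10031, 2), -10348), -10729), 39722) = Add(Mul(Rational(-10665, 2), -10729), 39722) = Add(Rational(114424785, 2), 39722) = Rational(114504229, 2)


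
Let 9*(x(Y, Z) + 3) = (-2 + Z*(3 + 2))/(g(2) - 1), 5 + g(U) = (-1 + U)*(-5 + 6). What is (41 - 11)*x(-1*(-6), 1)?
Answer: -92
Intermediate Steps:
g(U) = -6 + U (g(U) = -5 + (-1 + U)*(-5 + 6) = -5 + (-1 + U)*1 = -5 + (-1 + U) = -6 + U)
x(Y, Z) = -133/45 - Z/9 (x(Y, Z) = -3 + ((-2 + Z*(3 + 2))/((-6 + 2) - 1))/9 = -3 + ((-2 + Z*5)/(-4 - 1))/9 = -3 + ((-2 + 5*Z)/(-5))/9 = -3 + ((-2 + 5*Z)*(-1/5))/9 = -3 + (2/5 - Z)/9 = -3 + (2/45 - Z/9) = -133/45 - Z/9)
(41 - 11)*x(-1*(-6), 1) = (41 - 11)*(-133/45 - 1/9*1) = 30*(-133/45 - 1/9) = 30*(-46/15) = -92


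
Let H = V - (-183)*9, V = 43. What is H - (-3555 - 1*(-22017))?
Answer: -16772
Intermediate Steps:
H = 1690 (H = 43 - (-183)*9 = 43 - 61*(-27) = 43 + 1647 = 1690)
H - (-3555 - 1*(-22017)) = 1690 - (-3555 - 1*(-22017)) = 1690 - (-3555 + 22017) = 1690 - 1*18462 = 1690 - 18462 = -16772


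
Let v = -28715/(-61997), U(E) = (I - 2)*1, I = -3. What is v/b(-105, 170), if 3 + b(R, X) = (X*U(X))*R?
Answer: 28715/5533046259 ≈ 5.1897e-6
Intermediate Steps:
U(E) = -5 (U(E) = (-3 - 2)*1 = -5*1 = -5)
b(R, X) = -3 - 5*R*X (b(R, X) = -3 + (X*(-5))*R = -3 + (-5*X)*R = -3 - 5*R*X)
v = 28715/61997 (v = -28715*(-1/61997) = 28715/61997 ≈ 0.46317)
v/b(-105, 170) = 28715/(61997*(-3 - 5*(-105)*170)) = 28715/(61997*(-3 + 89250)) = (28715/61997)/89247 = (28715/61997)*(1/89247) = 28715/5533046259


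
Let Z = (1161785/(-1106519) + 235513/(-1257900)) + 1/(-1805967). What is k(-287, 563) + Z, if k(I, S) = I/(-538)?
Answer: -158614690530463010777/225395804717443754100 ≈ -0.70372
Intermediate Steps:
k(I, S) = -I/538 (k(I, S) = I*(-1/538) = -I/538)
Z = -1036630916234542483/837902619767448900 (Z = (1161785*(-1/1106519) + 235513*(-1/1257900)) - 1/1805967 = (-1161785/1106519 - 235513/1257900) - 1/1805967 = -1722008960747/1391890250100 - 1/1805967 = -1036630916234542483/837902619767448900 ≈ -1.2372)
k(-287, 563) + Z = -1/538*(-287) - 1036630916234542483/837902619767448900 = 287/538 - 1036630916234542483/837902619767448900 = -158614690530463010777/225395804717443754100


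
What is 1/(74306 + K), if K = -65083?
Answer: 1/9223 ≈ 0.00010842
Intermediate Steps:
1/(74306 + K) = 1/(74306 - 65083) = 1/9223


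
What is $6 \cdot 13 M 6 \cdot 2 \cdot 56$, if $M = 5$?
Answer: $262080$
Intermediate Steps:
$6 \cdot 13 M 6 \cdot 2 \cdot 56 = 6 \cdot 13 \cdot 5 \cdot 6 \cdot 2 \cdot 56 = 6 \cdot 13 \cdot 30 \cdot 2 \cdot 56 = 6 \cdot 13 \cdot 60 \cdot 56 = 6 \cdot 780 \cdot 56 = 4680 \cdot 56 = 262080$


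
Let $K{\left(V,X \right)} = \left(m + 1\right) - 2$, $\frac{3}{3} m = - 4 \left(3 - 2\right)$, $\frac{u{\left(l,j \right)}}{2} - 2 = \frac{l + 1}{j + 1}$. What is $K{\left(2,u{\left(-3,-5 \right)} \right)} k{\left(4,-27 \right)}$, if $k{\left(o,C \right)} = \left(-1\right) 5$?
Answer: $25$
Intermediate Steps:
$k{\left(o,C \right)} = -5$
$u{\left(l,j \right)} = 4 + \frac{2 \left(1 + l\right)}{1 + j}$ ($u{\left(l,j \right)} = 4 + 2 \frac{l + 1}{j + 1} = 4 + 2 \frac{1 + l}{1 + j} = 4 + \frac{2 \left(1 + l\right)}{1 + j}$)
$m = -4$ ($m = - 4 \left(3 - 2\right) = \left(-4\right) 1 = -4$)
$K{\left(V,X \right)} = -5$ ($K{\left(V,X \right)} = \left(-4 + 1\right) - 2 = -3 - 2 = -5$)
$K{\left(2,u{\left(-3,-5 \right)} \right)} k{\left(4,-27 \right)} = \left(-5\right) \left(-5\right) = 25$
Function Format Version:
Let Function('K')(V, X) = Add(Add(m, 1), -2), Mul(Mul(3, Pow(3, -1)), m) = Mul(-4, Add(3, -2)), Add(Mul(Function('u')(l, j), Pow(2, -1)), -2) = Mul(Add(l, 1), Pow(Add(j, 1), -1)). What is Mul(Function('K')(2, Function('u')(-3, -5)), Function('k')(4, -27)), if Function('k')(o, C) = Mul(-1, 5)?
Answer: 25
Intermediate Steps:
Function('k')(o, C) = -5
Function('u')(l, j) = Add(4, Mul(2, Pow(Add(1, j), -1), Add(1, l))) (Function('u')(l, j) = Add(4, Mul(2, Mul(Add(l, 1), Pow(Add(j, 1), -1)))) = Add(4, Mul(2, Mul(Add(1, l), Pow(Add(1, j), -1)))) = Add(4, Mul(2, Mul(Pow(Add(1, j), -1), Add(1, l)))) = Add(4, Mul(2, Pow(Add(1, j), -1), Add(1, l))))
m = -4 (m = Mul(-4, Add(3, -2)) = Mul(-4, 1) = -4)
Function('K')(V, X) = -5 (Function('K')(V, X) = Add(Add(-4, 1), -2) = Add(-3, -2) = -5)
Mul(Function('K')(2, Function('u')(-3, -5)), Function('k')(4, -27)) = Mul(-5, -5) = 25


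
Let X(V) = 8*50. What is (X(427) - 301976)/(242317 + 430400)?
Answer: -301576/672717 ≈ -0.44830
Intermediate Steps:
X(V) = 400
(X(427) - 301976)/(242317 + 430400) = (400 - 301976)/(242317 + 430400) = -301576/672717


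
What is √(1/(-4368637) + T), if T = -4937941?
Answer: I*√94240550841742662266/4368637 ≈ 2222.1*I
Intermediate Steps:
√(1/(-4368637) + T) = √(1/(-4368637) - 4937941) = √(-1/4368637 - 4937941) = √(-21572071756418/4368637) = I*√94240550841742662266/4368637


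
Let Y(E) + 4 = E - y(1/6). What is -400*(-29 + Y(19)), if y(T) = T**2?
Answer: 50500/9 ≈ 5611.1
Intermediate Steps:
Y(E) = -145/36 + E (Y(E) = -4 + (E - (1/6)**2) = -4 + (E - 1*1/36) = -4 + (E - 1/36) = -4 + (-1/36 + E) = -145/36 + E)
-400*(-29 + Y(19)) = -400*(-29 + (-145/36 + 19)) = -400*(-29 + 539/36) = -400*(-505/36) = 50500/9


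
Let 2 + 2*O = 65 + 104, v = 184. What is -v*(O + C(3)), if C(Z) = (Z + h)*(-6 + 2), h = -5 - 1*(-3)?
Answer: -14628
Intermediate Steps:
h = -2 (h = -5 + 3 = -2)
C(Z) = 8 - 4*Z (C(Z) = (Z - 2)*(-6 + 2) = (-2 + Z)*(-4) = 8 - 4*Z)
O = 167/2 (O = -1 + (65 + 104)/2 = -1 + (½)*169 = -1 + 169/2 = 167/2 ≈ 83.500)
-v*(O + C(3)) = -184*(167/2 + (8 - 4*3)) = -184*(167/2 + (8 - 12)) = -184*(167/2 - 4) = -184*159/2 = -1*14628 = -14628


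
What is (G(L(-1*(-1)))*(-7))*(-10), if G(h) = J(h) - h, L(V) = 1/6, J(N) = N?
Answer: 0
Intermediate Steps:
L(V) = ⅙
G(h) = 0 (G(h) = h - h = 0)
(G(L(-1*(-1)))*(-7))*(-10) = (0*(-7))*(-10) = 0*(-10) = 0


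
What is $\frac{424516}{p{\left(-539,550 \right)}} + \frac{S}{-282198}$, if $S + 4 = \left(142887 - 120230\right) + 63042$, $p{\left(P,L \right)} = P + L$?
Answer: $\frac{39932207841}{1034726} \approx 38592.0$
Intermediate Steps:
$p{\left(P,L \right)} = L + P$
$S = 85695$ ($S = -4 + \left(\left(142887 - 120230\right) + 63042\right) = -4 + \left(22657 + 63042\right) = -4 + 85699 = 85695$)
$\frac{424516}{p{\left(-539,550 \right)}} + \frac{S}{-282198} = \frac{424516}{550 - 539} + \frac{85695}{-282198} = \frac{424516}{11} + 85695 \left(- \frac{1}{282198}\right) = 424516 \cdot \frac{1}{11} - \frac{28565}{94066} = \frac{424516}{11} - \frac{28565}{94066} = \frac{39932207841}{1034726}$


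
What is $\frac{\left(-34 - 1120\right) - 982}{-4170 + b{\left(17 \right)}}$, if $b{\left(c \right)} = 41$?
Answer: $\frac{2136}{4129} \approx 0.51732$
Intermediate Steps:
$\frac{\left(-34 - 1120\right) - 982}{-4170 + b{\left(17 \right)}} = \frac{\left(-34 - 1120\right) - 982}{-4170 + 41} = \frac{-1154 - 982}{-4129} = \left(-2136\right) \left(- \frac{1}{4129}\right) = \frac{2136}{4129}$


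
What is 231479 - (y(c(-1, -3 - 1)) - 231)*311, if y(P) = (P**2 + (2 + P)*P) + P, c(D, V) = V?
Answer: 297100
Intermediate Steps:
y(P) = P + P**2 + P*(2 + P) (y(P) = (P**2 + P*(2 + P)) + P = P + P**2 + P*(2 + P))
231479 - (y(c(-1, -3 - 1)) - 231)*311 = 231479 - ((-3 - 1)*(3 + 2*(-3 - 1)) - 231)*311 = 231479 - (-4*(3 + 2*(-4)) - 231)*311 = 231479 - (-4*(3 - 8) - 231)*311 = 231479 - (-4*(-5) - 231)*311 = 231479 - (20 - 231)*311 = 231479 - (-211)*311 = 231479 - 1*(-65621) = 231479 + 65621 = 297100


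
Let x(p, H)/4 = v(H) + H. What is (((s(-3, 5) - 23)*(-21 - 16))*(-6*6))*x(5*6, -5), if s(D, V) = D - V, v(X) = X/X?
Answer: 660672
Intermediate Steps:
v(X) = 1
x(p, H) = 4 + 4*H (x(p, H) = 4*(1 + H) = 4 + 4*H)
(((s(-3, 5) - 23)*(-21 - 16))*(-6*6))*x(5*6, -5) = ((((-3 - 1*5) - 23)*(-21 - 16))*(-6*6))*(4 + 4*(-5)) = ((((-3 - 5) - 23)*(-37))*(-36))*(4 - 20) = (((-8 - 23)*(-37))*(-36))*(-16) = (-31*(-37)*(-36))*(-16) = (1147*(-36))*(-16) = -41292*(-16) = 660672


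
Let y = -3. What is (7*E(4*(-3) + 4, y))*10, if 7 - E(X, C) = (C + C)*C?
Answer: -770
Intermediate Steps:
E(X, C) = 7 - 2*C**2 (E(X, C) = 7 - (C + C)*C = 7 - 2*C*C = 7 - 2*C**2)
(7*E(4*(-3) + 4, y))*10 = (7*(7 - 2*(-3)**2))*10 = (7*(7 - 2*9))*10 = (7*(7 - 18))*10 = (7*(-11))*10 = -77*10 = -770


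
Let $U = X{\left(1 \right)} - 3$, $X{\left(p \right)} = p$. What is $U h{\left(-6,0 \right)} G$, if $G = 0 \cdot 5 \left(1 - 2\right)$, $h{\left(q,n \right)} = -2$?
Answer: $0$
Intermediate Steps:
$U = -2$ ($U = 1 - 3 = -2$)
$G = 0$ ($G = 0 \left(-1\right) = 0$)
$U h{\left(-6,0 \right)} G = \left(-2\right) \left(-2\right) 0 = 4 \cdot 0 = 0$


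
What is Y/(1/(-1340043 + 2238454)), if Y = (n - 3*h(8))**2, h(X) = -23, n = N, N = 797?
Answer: 673768719916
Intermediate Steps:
n = 797
Y = 749956 (Y = (797 - 3*(-23))**2 = (797 + 69)**2 = 866**2 = 749956)
Y/(1/(-1340043 + 2238454)) = 749956/(1/(-1340043 + 2238454)) = 749956/(1/898411) = 749956*898411 = 673768719916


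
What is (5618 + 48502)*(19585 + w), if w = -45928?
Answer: -1425683160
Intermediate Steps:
(5618 + 48502)*(19585 + w) = (5618 + 48502)*(19585 - 45928) = 54120*(-26343) = -1425683160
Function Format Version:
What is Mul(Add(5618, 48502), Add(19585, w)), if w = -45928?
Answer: -1425683160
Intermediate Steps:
Mul(Add(5618, 48502), Add(19585, w)) = Mul(Add(5618, 48502), Add(19585, -45928)) = Mul(54120, -26343) = -1425683160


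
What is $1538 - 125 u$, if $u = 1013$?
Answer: $-125087$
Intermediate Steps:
$1538 - 125 u = 1538 - 126625 = -125087$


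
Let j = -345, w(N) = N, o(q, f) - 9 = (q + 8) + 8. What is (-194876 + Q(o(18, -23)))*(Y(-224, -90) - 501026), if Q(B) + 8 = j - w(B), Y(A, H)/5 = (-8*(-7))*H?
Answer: 102757203472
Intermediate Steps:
o(q, f) = 25 + q (o(q, f) = 9 + ((q + 8) + 8) = 9 + ((8 + q) + 8) = 9 + (16 + q) = 25 + q)
Y(A, H) = 280*H (Y(A, H) = 5*((-8*(-7))*H) = 5*(56*H) = 280*H)
Q(B) = -353 - B (Q(B) = -8 + (-345 - B) = -353 - B)
(-194876 + Q(o(18, -23)))*(Y(-224, -90) - 501026) = (-194876 + (-353 - (25 + 18)))*(280*(-90) - 501026) = (-194876 + (-353 - 1*43))*(-25200 - 501026) = (-194876 + (-353 - 43))*(-526226) = (-194876 - 396)*(-526226) = -195272*(-526226) = 102757203472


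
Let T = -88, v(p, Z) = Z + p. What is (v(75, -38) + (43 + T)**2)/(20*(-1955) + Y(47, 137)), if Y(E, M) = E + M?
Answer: -1031/19458 ≈ -0.052986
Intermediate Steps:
(v(75, -38) + (43 + T)**2)/(20*(-1955) + Y(47, 137)) = ((-38 + 75) + (43 - 88)**2)/(20*(-1955) + (47 + 137)) = (37 + (-45)**2)/(-39100 + 184) = (37 + 2025)/(-38916) = 2062*(-1/38916) = -1031/19458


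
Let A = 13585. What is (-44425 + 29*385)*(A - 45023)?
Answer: 1045627880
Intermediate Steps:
(-44425 + 29*385)*(A - 45023) = (-44425 + 29*385)*(13585 - 45023) = (-44425 + 11165)*(-31438) = -33260*(-31438) = 1045627880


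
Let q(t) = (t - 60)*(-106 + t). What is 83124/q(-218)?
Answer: 2309/2502 ≈ 0.92286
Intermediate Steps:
q(t) = (-106 + t)*(-60 + t) (q(t) = (-60 + t)*(-106 + t) = (-106 + t)*(-60 + t))
83124/q(-218) = 83124/(6360 + (-218)**2 - 166*(-218)) = 83124/(6360 + 47524 + 36188) = 83124/90072 = 83124*(1/90072) = 2309/2502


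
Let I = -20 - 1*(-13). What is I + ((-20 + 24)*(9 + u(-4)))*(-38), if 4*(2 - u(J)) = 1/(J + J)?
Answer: -6735/4 ≈ -1683.8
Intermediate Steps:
u(J) = 2 - 1/(8*J) (u(J) = 2 - 1/(4*(J + J)) = 2 - 1/(2*J)/4 = 2 - 1/(8*J))
I = -7 (I = -20 + 13 = -7)
I + ((-20 + 24)*(9 + u(-4)))*(-38) = -7 + ((-20 + 24)*(9 + (2 - ⅛/(-4))))*(-38) = -7 + (4*(9 + (2 - ⅛*(-¼))))*(-38) = -7 + (4*(9 + (2 + 1/32)))*(-38) = -7 + (4*(9 + 65/32))*(-38) = -7 + (4*(353/32))*(-38) = -7 + (353/8)*(-38) = -7 - 6707/4 = -6735/4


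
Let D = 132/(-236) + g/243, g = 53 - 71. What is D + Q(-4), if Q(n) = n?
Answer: -7381/1593 ≈ -4.6334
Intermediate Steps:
g = -18
D = -1009/1593 (D = 132/(-236) - 18/243 = 132*(-1/236) - 18*1/243 = -33/59 - 2/27 = -1009/1593 ≈ -0.63340)
D + Q(-4) = -1009/1593 - 4 = -7381/1593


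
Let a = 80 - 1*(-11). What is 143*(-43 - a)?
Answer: -19162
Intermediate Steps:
a = 91 (a = 80 + 11 = 91)
143*(-43 - a) = 143*(-43 - 1*91) = 143*(-43 - 91) = 143*(-134) = -19162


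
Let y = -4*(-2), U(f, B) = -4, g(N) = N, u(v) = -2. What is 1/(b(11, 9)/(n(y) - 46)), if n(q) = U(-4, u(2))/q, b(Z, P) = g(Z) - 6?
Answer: -93/10 ≈ -9.3000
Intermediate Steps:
b(Z, P) = -6 + Z (b(Z, P) = Z - 6 = -6 + Z)
y = 8
n(q) = -4/q
1/(b(11, 9)/(n(y) - 46)) = 1/((-6 + 11)/(-4/8 - 46)) = 1/(5/(-4*⅛ - 46)) = 1/(5/(-½ - 46)) = 1/(5/(-93/2)) = 1/(-2/93*5) = 1/(-10/93) = -93/10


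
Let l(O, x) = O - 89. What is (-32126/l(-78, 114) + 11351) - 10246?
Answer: 216661/167 ≈ 1297.4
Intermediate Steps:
l(O, x) = -89 + O
(-32126/l(-78, 114) + 11351) - 10246 = (-32126/(-89 - 78) + 11351) - 10246 = (-32126/(-167) + 11351) - 10246 = (-32126*(-1/167) + 11351) - 10246 = (32126/167 + 11351) - 10246 = 1927743/167 - 10246 = 216661/167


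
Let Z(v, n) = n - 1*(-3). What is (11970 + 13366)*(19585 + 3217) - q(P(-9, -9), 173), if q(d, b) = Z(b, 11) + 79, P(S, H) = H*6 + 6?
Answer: 577711379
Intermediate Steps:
Z(v, n) = 3 + n (Z(v, n) = n + 3 = 3 + n)
P(S, H) = 6 + 6*H (P(S, H) = 6*H + 6 = 6 + 6*H)
q(d, b) = 93 (q(d, b) = (3 + 11) + 79 = 14 + 79 = 93)
(11970 + 13366)*(19585 + 3217) - q(P(-9, -9), 173) = (11970 + 13366)*(19585 + 3217) - 1*93 = 25336*22802 - 93 = 577711472 - 93 = 577711379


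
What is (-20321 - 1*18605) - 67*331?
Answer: -61103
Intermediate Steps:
(-20321 - 1*18605) - 67*331 = (-20321 - 18605) - 1*22177 = -38926 - 22177 = -61103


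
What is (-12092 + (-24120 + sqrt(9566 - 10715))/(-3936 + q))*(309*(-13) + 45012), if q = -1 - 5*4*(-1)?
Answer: -1940713302780/3917 - 40995*I*sqrt(1149)/3917 ≈ -4.9546e+8 - 354.76*I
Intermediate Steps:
q = 19 (q = -1 - 20*(-1) = -1 + 20 = 19)
(-12092 + (-24120 + sqrt(9566 - 10715))/(-3936 + q))*(309*(-13) + 45012) = (-12092 + (-24120 + sqrt(9566 - 10715))/(-3936 + 19))*(309*(-13) + 45012) = (-12092 + (-24120 + sqrt(-1149))/(-3917))*(-4017 + 45012) = (-12092 + (-24120 + I*sqrt(1149))*(-1/3917))*40995 = (-12092 + (24120/3917 - I*sqrt(1149)/3917))*40995 = (-47340244/3917 - I*sqrt(1149)/3917)*40995 = -1940713302780/3917 - 40995*I*sqrt(1149)/3917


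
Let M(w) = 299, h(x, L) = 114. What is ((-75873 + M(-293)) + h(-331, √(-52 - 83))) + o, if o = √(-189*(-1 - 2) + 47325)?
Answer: -75460 + 2*√11973 ≈ -75241.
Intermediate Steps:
o = 2*√11973 (o = √(-189*(-3) + 47325) = √(567 + 47325) = √47892 = 2*√11973 ≈ 218.84)
((-75873 + M(-293)) + h(-331, √(-52 - 83))) + o = ((-75873 + 299) + 114) + 2*√11973 = (-75574 + 114) + 2*√11973 = -75460 + 2*√11973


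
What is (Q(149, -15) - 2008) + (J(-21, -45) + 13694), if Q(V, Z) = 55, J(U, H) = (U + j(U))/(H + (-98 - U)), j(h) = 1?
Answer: 716211/61 ≈ 11741.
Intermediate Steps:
J(U, H) = (1 + U)/(-98 + H - U) (J(U, H) = (U + 1)/(H + (-98 - U)) = (1 + U)/(-98 + H - U))
(Q(149, -15) - 2008) + (J(-21, -45) + 13694) = (55 - 2008) + ((1 - 21)/(-98 - 45 - 1*(-21)) + 13694) = -1953 + (-20/(-98 - 45 + 21) + 13694) = -1953 + (-20/(-122) + 13694) = -1953 + (-1/122*(-20) + 13694) = -1953 + (10/61 + 13694) = -1953 + 835344/61 = 716211/61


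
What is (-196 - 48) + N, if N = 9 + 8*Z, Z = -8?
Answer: -299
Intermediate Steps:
N = -55 (N = 9 + 8*(-8) = 9 - 64 = -55)
(-196 - 48) + N = (-196 - 48) - 55 = -244 - 55 = -299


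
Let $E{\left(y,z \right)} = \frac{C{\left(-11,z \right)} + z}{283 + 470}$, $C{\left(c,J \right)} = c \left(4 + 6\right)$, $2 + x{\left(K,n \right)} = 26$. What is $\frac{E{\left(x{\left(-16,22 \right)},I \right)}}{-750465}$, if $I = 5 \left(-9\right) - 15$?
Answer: $\frac{2}{6648237} \approx 3.0083 \cdot 10^{-7}$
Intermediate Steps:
$x{\left(K,n \right)} = 24$ ($x{\left(K,n \right)} = -2 + 26 = 24$)
$C{\left(c,J \right)} = 10 c$ ($C{\left(c,J \right)} = c 10 = 10 c$)
$I = -60$ ($I = -45 - 15 = -60$)
$E{\left(y,z \right)} = - \frac{110}{753} + \frac{z}{753}$ ($E{\left(y,z \right)} = \frac{10 \left(-11\right) + z}{283 + 470} = \frac{-110 + z}{753} = \left(-110 + z\right) \frac{1}{753} = - \frac{110}{753} + \frac{z}{753}$)
$\frac{E{\left(x{\left(-16,22 \right)},I \right)}}{-750465} = \frac{- \frac{110}{753} + \frac{1}{753} \left(-60\right)}{-750465} = \left(- \frac{110}{753} - \frac{20}{251}\right) \left(- \frac{1}{750465}\right) = \left(- \frac{170}{753}\right) \left(- \frac{1}{750465}\right) = \frac{2}{6648237}$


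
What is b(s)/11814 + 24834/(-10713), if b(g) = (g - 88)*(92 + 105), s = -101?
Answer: -76918445/14062598 ≈ -5.4697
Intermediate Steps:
b(g) = -17336 + 197*g (b(g) = (-88 + g)*197 = -17336 + 197*g)
b(s)/11814 + 24834/(-10713) = (-17336 + 197*(-101))/11814 + 24834/(-10713) = (-17336 - 19897)*(1/11814) + 24834*(-1/10713) = -37233*1/11814 - 8278/3571 = -12411/3938 - 8278/3571 = -76918445/14062598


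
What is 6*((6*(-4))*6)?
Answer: -864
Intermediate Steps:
6*((6*(-4))*6) = 6*(-24*6) = 6*(-144) = -864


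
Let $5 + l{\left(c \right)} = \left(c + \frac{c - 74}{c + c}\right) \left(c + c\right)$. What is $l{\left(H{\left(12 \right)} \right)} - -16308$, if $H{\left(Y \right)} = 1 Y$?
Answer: $16529$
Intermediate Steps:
$H{\left(Y \right)} = Y$
$l{\left(c \right)} = -5 + 2 c \left(c + \frac{-74 + c}{2 c}\right)$ ($l{\left(c \right)} = -5 + \left(c + \frac{c - 74}{c + c}\right) \left(c + c\right) = -5 + \left(c + \frac{-74 + c}{2 c}\right) 2 c = -5 + 2 c \left(c + \frac{-74 + c}{2 c}\right)$)
$l{\left(H{\left(12 \right)} \right)} - -16308 = \left(-79 + 12 + 2 \cdot 12^{2}\right) - -16308 = \left(-79 + 12 + 2 \cdot 144\right) + 16308 = \left(-79 + 12 + 288\right) + 16308 = 221 + 16308 = 16529$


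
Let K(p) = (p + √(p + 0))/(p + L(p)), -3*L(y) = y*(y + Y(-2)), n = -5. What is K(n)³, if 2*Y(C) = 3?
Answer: 432/10985 - 3024*I*√5/54925 ≈ 0.039326 - 0.12311*I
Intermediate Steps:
Y(C) = 3/2 (Y(C) = (½)*3 = 3/2)
L(y) = -y*(3/2 + y)/3 (L(y) = -y*(y + 3/2)/3 = -y*(3/2 + y)/3)
K(p) = (p + √p)/(p - p*(3 + 2*p)/6) (K(p) = (p + √(p + 0))/(p - p*(3 + 2*p)/6) = (p + √p)/(p - p*(3 + 2*p)/6))
K(n)³ = (6*(-1*(-5) - √(-5))/(-5*(-3 + 2*(-5))))³ = (6*(-⅕)*(5 - I*√5)/(-3 - 10))³ = (6*(-⅕)*(5 - I*√5)/(-13))³ = (6*(-⅕)*(-1/13)*(5 - I*√5))³ = (6/13 - 6*I*√5/65)³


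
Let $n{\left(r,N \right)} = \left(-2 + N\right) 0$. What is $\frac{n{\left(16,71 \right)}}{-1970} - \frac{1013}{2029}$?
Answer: $- \frac{1013}{2029} \approx -0.49926$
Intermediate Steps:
$n{\left(r,N \right)} = 0$
$\frac{n{\left(16,71 \right)}}{-1970} - \frac{1013}{2029} = \frac{0}{-1970} - \frac{1013}{2029} = 0 \left(- \frac{1}{1970}\right) - \frac{1013}{2029} = 0 - \frac{1013}{2029} = - \frac{1013}{2029}$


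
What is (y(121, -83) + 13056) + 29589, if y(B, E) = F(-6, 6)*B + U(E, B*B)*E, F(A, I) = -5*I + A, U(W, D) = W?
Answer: 45178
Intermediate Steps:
F(A, I) = A - 5*I
y(B, E) = E² - 36*B (y(B, E) = (-6 - 5*6)*B + E*E = (-6 - 30)*B + E² = -36*B + E² = E² - 36*B)
(y(121, -83) + 13056) + 29589 = (((-83)² - 36*121) + 13056) + 29589 = ((6889 - 4356) + 13056) + 29589 = (2533 + 13056) + 29589 = 15589 + 29589 = 45178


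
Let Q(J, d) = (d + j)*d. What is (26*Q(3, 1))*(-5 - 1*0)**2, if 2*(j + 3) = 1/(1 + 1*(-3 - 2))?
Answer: -5525/4 ≈ -1381.3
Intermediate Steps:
j = -25/8 (j = -3 + 1/(2*(1 + 1*(-3 - 2))) = -3 + 1/(2*(1 + 1*(-5))) = -3 + 1/(2*(1 - 5)) = -3 + (1/2)/(-4) = -3 + (1/2)*(-1/4) = -3 - 1/8 = -25/8 ≈ -3.1250)
Q(J, d) = d*(-25/8 + d) (Q(J, d) = (d - 25/8)*d = (-25/8 + d)*d = d*(-25/8 + d))
(26*Q(3, 1))*(-5 - 1*0)**2 = (26*((1/8)*1*(-25 + 8*1)))*(-5 - 1*0)**2 = (26*((1/8)*1*(-25 + 8)))*(-5 + 0)**2 = (26*((1/8)*1*(-17)))*(-5)**2 = (26*(-17/8))*25 = -221/4*25 = -5525/4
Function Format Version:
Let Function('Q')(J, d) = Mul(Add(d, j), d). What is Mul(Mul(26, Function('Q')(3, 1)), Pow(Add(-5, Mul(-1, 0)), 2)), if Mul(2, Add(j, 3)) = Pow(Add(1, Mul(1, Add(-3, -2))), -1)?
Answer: Rational(-5525, 4) ≈ -1381.3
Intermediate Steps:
j = Rational(-25, 8) (j = Add(-3, Mul(Rational(1, 2), Pow(Add(1, Mul(1, Add(-3, -2))), -1))) = Add(-3, Mul(Rational(1, 2), Pow(Add(1, Mul(1, -5)), -1))) = Add(-3, Mul(Rational(1, 2), Pow(Add(1, -5), -1))) = Add(-3, Mul(Rational(1, 2), Pow(-4, -1))) = Add(-3, Mul(Rational(1, 2), Rational(-1, 4))) = Add(-3, Rational(-1, 8)) = Rational(-25, 8) ≈ -3.1250)
Function('Q')(J, d) = Mul(d, Add(Rational(-25, 8), d)) (Function('Q')(J, d) = Mul(Add(d, Rational(-25, 8)), d) = Mul(Add(Rational(-25, 8), d), d) = Mul(d, Add(Rational(-25, 8), d)))
Mul(Mul(26, Function('Q')(3, 1)), Pow(Add(-5, Mul(-1, 0)), 2)) = Mul(Mul(26, Mul(Rational(1, 8), 1, Add(-25, Mul(8, 1)))), Pow(Add(-5, Mul(-1, 0)), 2)) = Mul(Mul(26, Mul(Rational(1, 8), 1, Add(-25, 8))), Pow(Add(-5, 0), 2)) = Mul(Mul(26, Mul(Rational(1, 8), 1, -17)), Pow(-5, 2)) = Mul(Mul(26, Rational(-17, 8)), 25) = Mul(Rational(-221, 4), 25) = Rational(-5525, 4)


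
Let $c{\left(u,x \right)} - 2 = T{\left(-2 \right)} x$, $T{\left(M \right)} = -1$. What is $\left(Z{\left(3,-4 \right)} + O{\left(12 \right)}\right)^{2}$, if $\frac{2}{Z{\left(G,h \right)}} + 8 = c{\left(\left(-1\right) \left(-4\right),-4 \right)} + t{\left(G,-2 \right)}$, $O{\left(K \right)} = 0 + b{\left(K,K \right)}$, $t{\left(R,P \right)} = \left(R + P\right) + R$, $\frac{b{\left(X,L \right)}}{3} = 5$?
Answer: $256$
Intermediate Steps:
$b{\left(X,L \right)} = 15$ ($b{\left(X,L \right)} = 3 \cdot 5 = 15$)
$c{\left(u,x \right)} = 2 - x$
$t{\left(R,P \right)} = P + 2 R$ ($t{\left(R,P \right)} = \left(P + R\right) + R = P + 2 R$)
$O{\left(K \right)} = 15$ ($O{\left(K \right)} = 0 + 15 = 15$)
$Z{\left(G,h \right)} = \frac{2}{-4 + 2 G}$ ($Z{\left(G,h \right)} = \frac{2}{-8 + \left(\left(2 - -4\right) + \left(-2 + 2 G\right)\right)} = \frac{2}{-8 + \left(\left(2 + 4\right) + \left(-2 + 2 G\right)\right)} = \frac{2}{-8 + \left(6 + \left(-2 + 2 G\right)\right)} = \frac{2}{-8 + \left(4 + 2 G\right)} = \frac{2}{-4 + 2 G}$)
$\left(Z{\left(3,-4 \right)} + O{\left(12 \right)}\right)^{2} = \left(\frac{1}{-2 + 3} + 15\right)^{2} = \left(1^{-1} + 15\right)^{2} = \left(1 + 15\right)^{2} = 16^{2} = 256$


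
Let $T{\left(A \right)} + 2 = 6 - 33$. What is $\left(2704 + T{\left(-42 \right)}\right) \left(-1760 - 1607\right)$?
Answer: $-9006725$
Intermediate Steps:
$T{\left(A \right)} = -29$ ($T{\left(A \right)} = -2 + \left(6 - 33\right) = -2 - 27 = -29$)
$\left(2704 + T{\left(-42 \right)}\right) \left(-1760 - 1607\right) = \left(2704 - 29\right) \left(-1760 - 1607\right) = 2675 \left(-3367\right) = -9006725$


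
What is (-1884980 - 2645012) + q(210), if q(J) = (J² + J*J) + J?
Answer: -4441582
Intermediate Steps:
q(J) = J + 2*J² (q(J) = (J² + J²) + J = 2*J² + J = J + 2*J²)
(-1884980 - 2645012) + q(210) = (-1884980 - 2645012) + 210*(1 + 2*210) = -4529992 + 210*(1 + 420) = -4529992 + 210*421 = -4529992 + 88410 = -4441582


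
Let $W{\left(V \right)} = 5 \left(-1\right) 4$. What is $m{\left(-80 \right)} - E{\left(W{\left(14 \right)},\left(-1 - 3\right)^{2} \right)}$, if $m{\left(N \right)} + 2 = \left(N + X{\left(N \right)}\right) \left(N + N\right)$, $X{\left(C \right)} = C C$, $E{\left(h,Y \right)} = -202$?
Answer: $-1011000$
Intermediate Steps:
$W{\left(V \right)} = -20$ ($W{\left(V \right)} = \left(-5\right) 4 = -20$)
$X{\left(C \right)} = C^{2}$
$m{\left(N \right)} = -2 + 2 N \left(N + N^{2}\right)$ ($m{\left(N \right)} = -2 + \left(N + N^{2}\right) \left(N + N\right) = -2 + \left(N + N^{2}\right) 2 N = -2 + 2 N \left(N + N^{2}\right)$)
$m{\left(-80 \right)} - E{\left(W{\left(14 \right)},\left(-1 - 3\right)^{2} \right)} = \left(-2 + 2 \left(-80\right)^{2} + 2 \left(-80\right)^{3}\right) - -202 = \left(-2 + 2 \cdot 6400 + 2 \left(-512000\right)\right) + 202 = \left(-2 + 12800 - 1024000\right) + 202 = -1011202 + 202 = -1011000$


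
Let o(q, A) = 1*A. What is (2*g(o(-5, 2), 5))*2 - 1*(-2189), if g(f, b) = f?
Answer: 2197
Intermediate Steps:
o(q, A) = A
(2*g(o(-5, 2), 5))*2 - 1*(-2189) = (2*2)*2 - 1*(-2189) = 4*2 + 2189 = 8 + 2189 = 2197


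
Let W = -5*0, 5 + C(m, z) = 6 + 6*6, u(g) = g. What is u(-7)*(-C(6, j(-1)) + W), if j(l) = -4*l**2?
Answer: 259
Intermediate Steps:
C(m, z) = 37 (C(m, z) = -5 + (6 + 6*6) = -5 + (6 + 36) = -5 + 42 = 37)
W = 0
u(-7)*(-C(6, j(-1)) + W) = -7*(-1*37 + 0) = -7*(-37 + 0) = -7*(-37) = 259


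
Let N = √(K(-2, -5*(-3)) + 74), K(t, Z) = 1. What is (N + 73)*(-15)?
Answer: -1095 - 75*√3 ≈ -1224.9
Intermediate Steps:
N = 5*√3 (N = √(1 + 74) = √75 = 5*√3 ≈ 8.6602)
(N + 73)*(-15) = (5*√3 + 73)*(-15) = (73 + 5*√3)*(-15) = -1095 - 75*√3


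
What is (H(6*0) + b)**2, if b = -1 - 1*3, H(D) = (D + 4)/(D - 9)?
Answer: 1600/81 ≈ 19.753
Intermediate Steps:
H(D) = (4 + D)/(-9 + D)
b = -4 (b = -1 - 3 = -4)
(H(6*0) + b)**2 = ((4 + 6*0)/(-9 + 6*0) - 4)**2 = ((4 + 0)/(-9 + 0) - 4)**2 = (4/(-9) - 4)**2 = (-1/9*4 - 4)**2 = (-4/9 - 4)**2 = (-40/9)**2 = 1600/81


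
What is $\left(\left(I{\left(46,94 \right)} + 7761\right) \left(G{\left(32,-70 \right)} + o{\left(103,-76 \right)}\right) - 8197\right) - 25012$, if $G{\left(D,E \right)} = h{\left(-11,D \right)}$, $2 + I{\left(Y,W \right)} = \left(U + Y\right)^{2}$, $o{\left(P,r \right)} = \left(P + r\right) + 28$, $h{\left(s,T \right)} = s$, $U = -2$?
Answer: $393371$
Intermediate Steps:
$o{\left(P,r \right)} = 28 + P + r$
$I{\left(Y,W \right)} = -2 + \left(-2 + Y\right)^{2}$
$G{\left(D,E \right)} = -11$
$\left(\left(I{\left(46,94 \right)} + 7761\right) \left(G{\left(32,-70 \right)} + o{\left(103,-76 \right)}\right) - 8197\right) - 25012 = \left(\left(\left(-2 + \left(-2 + 46\right)^{2}\right) + 7761\right) \left(-11 + \left(28 + 103 - 76\right)\right) - 8197\right) - 25012 = \left(\left(\left(-2 + 44^{2}\right) + 7761\right) \left(-11 + 55\right) - 8197\right) - 25012 = \left(\left(\left(-2 + 1936\right) + 7761\right) 44 - 8197\right) - 25012 = \left(\left(1934 + 7761\right) 44 - 8197\right) - 25012 = \left(9695 \cdot 44 - 8197\right) - 25012 = \left(426580 - 8197\right) - 25012 = 418383 - 25012 = 393371$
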